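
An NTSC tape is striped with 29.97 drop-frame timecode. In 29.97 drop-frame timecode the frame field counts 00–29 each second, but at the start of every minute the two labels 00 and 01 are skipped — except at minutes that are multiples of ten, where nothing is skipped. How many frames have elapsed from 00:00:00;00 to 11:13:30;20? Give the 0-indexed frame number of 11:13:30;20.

1211108

As if non-drop at 30 labels/s: (11 × 3600 + 13 × 60 + 30) × 30 + 20 = 1212320.
Minute boundaries passed: 673; those not divisible by 10: 673 − 67 = 606; dropped labels = 2 × 606 = 1212.
Actual frame index = 1212320 − 1212 = 1211108.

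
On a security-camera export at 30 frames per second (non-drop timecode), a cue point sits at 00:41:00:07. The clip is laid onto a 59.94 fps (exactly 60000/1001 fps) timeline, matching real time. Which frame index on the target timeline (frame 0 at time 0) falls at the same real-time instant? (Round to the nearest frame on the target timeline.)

Source frame index: (0×3600 + 41×60 + 0) × 30 + 7 = 73807.
Real time: 73807 / (30) = 73807/30 s.
Target frame: (73807/30) × (60000/1001) = 147614000/1001 ≈ 147466.533 → 147467.

frame 147467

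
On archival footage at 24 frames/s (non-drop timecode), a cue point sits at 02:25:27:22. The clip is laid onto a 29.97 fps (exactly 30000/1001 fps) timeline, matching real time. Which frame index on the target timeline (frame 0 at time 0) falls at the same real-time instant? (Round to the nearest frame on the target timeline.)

Source frame index: (2×3600 + 25×60 + 27) × 24 + 22 = 209470.
Real time: 209470 / (24) = 104735/12 s.
Target frame: (104735/12) × (30000/1001) = 261837500/1001 ≈ 261575.924 → 261576.

frame 261576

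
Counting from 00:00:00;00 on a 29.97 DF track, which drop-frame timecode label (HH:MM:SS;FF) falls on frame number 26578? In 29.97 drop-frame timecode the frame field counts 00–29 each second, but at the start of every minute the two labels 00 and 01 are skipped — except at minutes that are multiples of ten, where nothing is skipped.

00:14:46;24

Ten DF minutes hold 17982 frames, so frame 26578 lies in block 1 (frames 17982–35963) with 8596 frames into that block.
The block's first minute is 1800 frames and the rest 1798 each; 8596 frames reaches minute 4, so 1 × 18 + 4 × 2 = 26 labels have been skipped so far.
Adding those back, label number 26578 + 26 = 26604 at 30 labels/s is 886 s + 24 f = 0 h 14 min 46 s frame 24, i.e. 00:14:46;24.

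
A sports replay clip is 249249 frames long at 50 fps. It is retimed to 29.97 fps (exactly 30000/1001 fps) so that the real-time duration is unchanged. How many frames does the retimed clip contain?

Target frames = source frames × (target rate / source rate) = 249249 × (30000/1001)/(50) = 249249 × 600/1001 = 149400.

149400 frames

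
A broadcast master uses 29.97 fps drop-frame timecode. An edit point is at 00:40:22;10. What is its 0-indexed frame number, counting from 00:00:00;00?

As if non-drop at 30 labels/s: (0 × 3600 + 40 × 60 + 22) × 30 + 10 = 72670.
Minute boundaries passed: 40; those not divisible by 10: 40 − 4 = 36; dropped labels = 2 × 36 = 72.
Actual frame index = 72670 − 72 = 72598.

72598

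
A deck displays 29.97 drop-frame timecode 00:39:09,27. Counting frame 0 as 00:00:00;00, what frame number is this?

As if non-drop at 30 labels/s: (0 × 3600 + 39 × 60 + 9) × 30 + 27 = 70497.
Minute boundaries passed: 39; those not divisible by 10: 39 − 3 = 36; dropped labels = 2 × 36 = 72.
Actual frame index = 70497 − 72 = 70425.

70425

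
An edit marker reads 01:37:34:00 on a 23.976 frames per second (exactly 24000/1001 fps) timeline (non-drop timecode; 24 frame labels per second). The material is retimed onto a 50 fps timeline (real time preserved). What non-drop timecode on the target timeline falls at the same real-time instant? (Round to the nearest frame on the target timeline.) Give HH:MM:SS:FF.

01:37:39:43

Source frame index: (1×3600 + 37×60 + 34) × 24 + 0 = 140496.
Real time: 140496 / (24000/1001) = 2929927/500 s.
Target frame: (2929927/500) × (50) = 2929927/10 ≈ 292992.700 → 292993.
At 50 labels/s: frame 292993 → 01:37:39:43.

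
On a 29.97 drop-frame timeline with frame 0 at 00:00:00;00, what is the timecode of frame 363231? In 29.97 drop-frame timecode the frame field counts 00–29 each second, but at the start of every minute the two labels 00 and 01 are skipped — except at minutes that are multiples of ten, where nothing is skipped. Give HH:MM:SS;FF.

03:21:59;23

Ten DF minutes hold 17982 frames, so frame 363231 lies in block 20 (frames 359640–377621) with 3591 frames into that block.
The block's first minute is 1800 frames and the rest 1798 each; 3591 frames reaches minute 1, so 20 × 18 + 1 × 2 = 362 labels have been skipped so far.
Adding those back, label number 363231 + 362 = 363593 at 30 labels/s is 12119 s + 23 f = 3 h 21 min 59 s frame 23, i.e. 03:21:59;23.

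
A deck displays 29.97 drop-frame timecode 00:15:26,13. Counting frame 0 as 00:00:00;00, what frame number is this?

27765

Complete 10-minute blocks: 1, each 17982 frames → 17982.
Remaining 5 whole minutes in the current block: 1800 + 4 × 1798 = 8992 frames.
Within the current minute: 26 × 30 + 13 − 2 = 791 (labels ;00/;01 skipped at this minute). Total = 17982 + 8992 + 791 = 27765.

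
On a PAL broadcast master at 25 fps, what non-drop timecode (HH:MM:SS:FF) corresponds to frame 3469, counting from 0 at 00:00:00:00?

3469 ÷ 25 = 138 full seconds, remainder 19 frames.
138 s = 0 h 2 min 18 s.
Timecode: 00:02:18:19.

00:02:18:19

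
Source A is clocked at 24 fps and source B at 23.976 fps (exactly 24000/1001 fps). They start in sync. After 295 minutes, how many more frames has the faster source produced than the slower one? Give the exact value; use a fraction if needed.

424800/1001 frames

295 min = 17700 s.
A emits 24 × 17700 = 424800 frames; B emits 24000/1001 × 17700 = 424800000/1001.
Difference = 424800/1001 frames (≈ 424.3756); B is behind A.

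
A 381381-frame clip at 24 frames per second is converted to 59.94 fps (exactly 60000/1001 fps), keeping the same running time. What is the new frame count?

Target frames = source frames × (target rate / source rate) = 381381 × (60000/1001)/(24) = 381381 × 2500/1001 = 952500.

952500 frames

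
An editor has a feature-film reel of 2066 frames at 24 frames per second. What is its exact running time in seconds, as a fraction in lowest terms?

Running time = 2066 ÷ (24) = 2066 × 1/24 = 1033/12 s.

1033/12 seconds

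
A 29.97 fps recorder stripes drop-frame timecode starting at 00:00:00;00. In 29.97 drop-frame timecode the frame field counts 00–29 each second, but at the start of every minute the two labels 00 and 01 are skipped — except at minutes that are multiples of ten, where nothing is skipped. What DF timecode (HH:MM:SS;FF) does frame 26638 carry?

00:14:48;24

Ten DF minutes hold 17982 frames, so frame 26638 lies in block 1 (frames 17982–35963) with 8656 frames into that block.
The block's first minute is 1800 frames and the rest 1798 each; 8656 frames reaches minute 4, so 1 × 18 + 4 × 2 = 26 labels have been skipped so far.
Adding those back, label number 26638 + 26 = 26664 at 30 labels/s is 888 s + 24 f = 0 h 14 min 48 s frame 24, i.e. 00:14:48;24.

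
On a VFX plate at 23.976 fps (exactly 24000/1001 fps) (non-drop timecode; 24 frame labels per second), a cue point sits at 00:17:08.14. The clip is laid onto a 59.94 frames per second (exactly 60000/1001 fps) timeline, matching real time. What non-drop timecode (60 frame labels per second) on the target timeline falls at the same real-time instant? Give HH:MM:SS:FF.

Source frame index: (0×3600 + 17×60 + 8) × 24 + 14 = 24686.
Real time: 24686 / (24000/1001) = 12355343/12000 s.
Target frame: (12355343/12000) × (60000/1001) = 61715.
At 60 labels/s: frame 61715 → 00:17:08:35.

00:17:08:35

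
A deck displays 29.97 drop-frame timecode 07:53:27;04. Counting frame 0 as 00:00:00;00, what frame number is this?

Complete 10-minute blocks: 47, each 17982 frames → 845154.
Remaining 3 whole minutes in the current block: 1800 + 2 × 1798 = 5396 frames.
Within the current minute: 27 × 30 + 4 − 2 = 812 (labels ;00/;01 skipped at this minute). Total = 845154 + 5396 + 812 = 851362.

851362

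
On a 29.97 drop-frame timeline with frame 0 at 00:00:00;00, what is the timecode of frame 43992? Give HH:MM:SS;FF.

Each 10-minute DF block holds 10 × 60 × 30 − 9 × 2 = 17982 frames. 43992 ÷ 17982 → 2 full blocks, remainder 8028.
Within the partial block the first minute is 1800 frames and each further minute 1798, so 4 further minute boundaries passed. Total skipped labels = 18 × 2 + 2 × 4 = 44.
Non-drop label index = 43992 + 44 = 44036; at 30 labels/s that is 00:24:27:26, i.e. DF 00:24:27;26.

00:24:27;26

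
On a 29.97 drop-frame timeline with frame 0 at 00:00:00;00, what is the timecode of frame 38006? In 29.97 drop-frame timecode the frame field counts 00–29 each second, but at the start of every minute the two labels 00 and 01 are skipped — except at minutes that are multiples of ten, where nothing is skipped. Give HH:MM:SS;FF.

Each 10-minute DF block holds 10 × 60 × 30 − 9 × 2 = 17982 frames. 38006 ÷ 17982 → 2 full blocks, remainder 2042.
Within the partial block the first minute is 1800 frames and each further minute 1798, so 1 further minute boundary passed. Total skipped labels = 18 × 2 + 2 × 1 = 38.
Non-drop label index = 38006 + 38 = 38044; at 30 labels/s that is 00:21:08:04, i.e. DF 00:21:08;04.

00:21:08;04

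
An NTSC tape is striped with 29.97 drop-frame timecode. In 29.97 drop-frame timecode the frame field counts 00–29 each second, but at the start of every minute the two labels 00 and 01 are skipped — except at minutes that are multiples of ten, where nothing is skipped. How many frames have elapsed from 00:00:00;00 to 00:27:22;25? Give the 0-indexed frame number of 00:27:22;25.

49235

As if non-drop at 30 labels/s: (0 × 3600 + 27 × 60 + 22) × 30 + 25 = 49285.
Minute boundaries passed: 27; those not divisible by 10: 27 − 2 = 25; dropped labels = 2 × 25 = 50.
Actual frame index = 49285 − 50 = 49235.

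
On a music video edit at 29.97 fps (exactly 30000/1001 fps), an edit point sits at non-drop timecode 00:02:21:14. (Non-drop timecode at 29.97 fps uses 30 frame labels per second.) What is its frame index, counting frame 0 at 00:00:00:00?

Total seconds to the label: (0 × 3600 + 2 × 60 + 21) = 141.
Frame index = 141 × 30 + 14 = 4244.

4244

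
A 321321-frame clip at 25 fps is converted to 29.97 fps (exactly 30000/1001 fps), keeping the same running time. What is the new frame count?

385200 frames

Target frames = source frames × (target rate / source rate) = 321321 × (30000/1001)/(25) = 321321 × 1200/1001 = 385200.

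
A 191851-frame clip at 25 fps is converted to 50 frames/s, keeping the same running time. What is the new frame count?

383702 frames

Frames at target rate = 191851 × (50) / (25) = 383702.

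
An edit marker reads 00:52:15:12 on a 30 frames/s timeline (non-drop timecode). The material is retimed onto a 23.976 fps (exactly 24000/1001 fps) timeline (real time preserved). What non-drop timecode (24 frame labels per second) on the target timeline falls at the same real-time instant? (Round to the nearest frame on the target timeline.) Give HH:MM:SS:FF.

Source frame index: (0×3600 + 52×60 + 15) × 30 + 12 = 94062.
Real time: 94062 / (30) = 15677/5 s.
Target frame: (15677/5) × (24000/1001) = 75249600/1001 ≈ 75174.426 → 75174.
At 24 labels/s: frame 75174 → 00:52:12:06.

00:52:12:06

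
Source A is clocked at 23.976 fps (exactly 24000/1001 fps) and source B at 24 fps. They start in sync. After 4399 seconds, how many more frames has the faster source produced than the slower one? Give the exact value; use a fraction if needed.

105576/1001 frames

A emits 24000/1001 × 4399 = 105576000/1001 frames; B emits 24 × 4399 = 105576.
Difference = 105576/1001 frames (≈ 105.4705); B is ahead of A.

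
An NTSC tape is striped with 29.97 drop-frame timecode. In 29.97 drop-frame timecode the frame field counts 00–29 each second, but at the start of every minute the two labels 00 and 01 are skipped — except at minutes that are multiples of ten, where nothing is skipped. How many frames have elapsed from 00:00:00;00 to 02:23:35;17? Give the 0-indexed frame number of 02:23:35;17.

258209

Complete 10-minute blocks: 14, each 17982 frames → 251748.
Remaining 3 whole minutes in the current block: 1800 + 2 × 1798 = 5396 frames.
Within the current minute: 35 × 30 + 17 − 2 = 1065 (labels ;00/;01 skipped at this minute). Total = 251748 + 5396 + 1065 = 258209.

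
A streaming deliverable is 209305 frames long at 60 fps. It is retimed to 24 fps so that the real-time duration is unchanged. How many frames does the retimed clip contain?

Target frames = source frames × (target rate / source rate) = 209305 × (24)/(60) = 209305 × 2/5 = 83722.

83722 frames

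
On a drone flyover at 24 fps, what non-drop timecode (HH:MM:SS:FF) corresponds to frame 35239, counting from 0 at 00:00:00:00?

35239 ÷ 24 = 1468 full seconds, remainder 7 frames.
1468 s = 0 h 24 min 28 s.
Timecode: 00:24:28:07.

00:24:28:07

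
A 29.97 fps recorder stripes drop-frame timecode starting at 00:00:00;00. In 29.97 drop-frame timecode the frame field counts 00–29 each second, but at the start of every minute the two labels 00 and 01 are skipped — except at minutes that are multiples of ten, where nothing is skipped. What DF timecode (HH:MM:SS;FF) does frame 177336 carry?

Each 10-minute DF block holds 10 × 60 × 30 − 9 × 2 = 17982 frames. 177336 ÷ 17982 → 9 full blocks, remainder 15498.
Within the partial block the first minute is 1800 frames and each further minute 1798, so 8 further minute boundaries passed. Total skipped labels = 18 × 9 + 2 × 8 = 178.
Non-drop label index = 177336 + 178 = 177514; at 30 labels/s that is 01:38:37:04, i.e. DF 01:38:37;04.

01:38:37;04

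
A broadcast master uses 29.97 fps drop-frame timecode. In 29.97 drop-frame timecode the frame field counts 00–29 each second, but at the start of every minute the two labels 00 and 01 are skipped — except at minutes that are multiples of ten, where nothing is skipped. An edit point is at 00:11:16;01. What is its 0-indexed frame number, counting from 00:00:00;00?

Complete 10-minute blocks: 1, each 17982 frames → 17982.
Remaining 1 whole minute in the current block: 1800 + 0 × 1798 = 1800 frames.
Within the current minute: 16 × 30 + 1 − 2 = 479 (labels ;00/;01 skipped at this minute). Total = 17982 + 1800 + 479 = 20261.

20261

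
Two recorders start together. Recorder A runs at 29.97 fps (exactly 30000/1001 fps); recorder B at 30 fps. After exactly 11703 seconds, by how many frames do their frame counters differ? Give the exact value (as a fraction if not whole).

351090/1001 frames

A emits 30000/1001 × 11703 = 351090000/1001 frames; B emits 30 × 11703 = 351090.
Difference = 351090/1001 frames (≈ 350.7393); B is ahead of A.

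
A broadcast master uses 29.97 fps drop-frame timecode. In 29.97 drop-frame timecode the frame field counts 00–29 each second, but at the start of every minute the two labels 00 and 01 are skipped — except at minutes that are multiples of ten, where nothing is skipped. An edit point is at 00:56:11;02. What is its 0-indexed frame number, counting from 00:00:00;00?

101030

Complete 10-minute blocks: 5, each 17982 frames → 89910.
Remaining 6 whole minutes in the current block: 1800 + 5 × 1798 = 10790 frames.
Within the current minute: 11 × 30 + 2 − 2 = 330 (labels ;00/;01 skipped at this minute). Total = 89910 + 10790 + 330 = 101030.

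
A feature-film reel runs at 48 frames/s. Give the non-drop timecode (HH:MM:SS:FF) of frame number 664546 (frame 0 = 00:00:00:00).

664546 ÷ 48 = 13844 full seconds, remainder 34 frames.
13844 s = 3 h 50 min 44 s.
Timecode: 03:50:44:34.

03:50:44:34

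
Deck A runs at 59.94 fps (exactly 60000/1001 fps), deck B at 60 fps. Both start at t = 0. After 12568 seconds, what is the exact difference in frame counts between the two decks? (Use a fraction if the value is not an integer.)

754080/1001 frames

A emits 60000/1001 × 12568 = 754080000/1001 frames; B emits 60 × 12568 = 754080.
Difference = 754080/1001 frames (≈ 753.3267); B is ahead of A.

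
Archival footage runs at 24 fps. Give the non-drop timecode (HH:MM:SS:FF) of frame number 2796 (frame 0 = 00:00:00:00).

2796 ÷ 24 = 116 full seconds, remainder 12 frames.
116 s = 0 h 1 min 56 s.
Timecode: 00:01:56:12.

00:01:56:12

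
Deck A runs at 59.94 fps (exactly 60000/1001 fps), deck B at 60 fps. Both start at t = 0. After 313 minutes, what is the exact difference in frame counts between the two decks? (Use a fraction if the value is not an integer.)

1126800/1001 frames

313 min = 18780 s.
A emits 60000/1001 × 18780 = 1126800000/1001 frames; B emits 60 × 18780 = 1126800.
Difference = 1126800/1001 frames (≈ 1125.6743); B is ahead of A.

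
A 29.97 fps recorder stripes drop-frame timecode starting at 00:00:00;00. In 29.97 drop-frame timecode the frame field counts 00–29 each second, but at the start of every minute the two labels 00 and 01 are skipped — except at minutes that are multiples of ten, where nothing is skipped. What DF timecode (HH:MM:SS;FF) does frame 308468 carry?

02:51:32;16

Ten DF minutes hold 17982 frames, so frame 308468 lies in block 17 (frames 305694–323675) with 2774 frames into that block.
The block's first minute is 1800 frames and the rest 1798 each; 2774 frames reaches minute 1, so 17 × 18 + 1 × 2 = 308 labels have been skipped so far.
Adding those back, label number 308468 + 308 = 308776 at 30 labels/s is 10292 s + 16 f = 2 h 51 min 32 s frame 16, i.e. 02:51:32;16.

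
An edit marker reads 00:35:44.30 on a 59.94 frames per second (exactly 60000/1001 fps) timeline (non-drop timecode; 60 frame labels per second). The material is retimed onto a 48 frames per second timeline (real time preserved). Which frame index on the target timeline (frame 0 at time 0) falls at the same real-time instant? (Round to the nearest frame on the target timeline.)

frame 103039

Source frame index: (0×3600 + 35×60 + 44) × 60 + 30 = 128670.
Real time: 128670 / (60000/1001) = 4293289/2000 s.
Target frame: (4293289/2000) × (48) = 12879867/125 ≈ 103038.936 → 103039.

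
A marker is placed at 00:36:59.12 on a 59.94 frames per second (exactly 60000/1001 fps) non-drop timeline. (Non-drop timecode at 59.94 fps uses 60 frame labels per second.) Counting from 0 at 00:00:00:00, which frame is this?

Total seconds to the label: (0 × 3600 + 36 × 60 + 59) = 2219.
Frame index = 2219 × 60 + 12 = 133152.

frame 133152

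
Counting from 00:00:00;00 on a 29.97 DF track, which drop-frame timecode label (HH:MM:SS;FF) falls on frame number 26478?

00:14:43;14

Each 10-minute DF block holds 10 × 60 × 30 − 9 × 2 = 17982 frames. 26478 ÷ 17982 → 1 full block, remainder 8496.
Within the partial block the first minute is 1800 frames and each further minute 1798, so 4 further minute boundaries passed. Total skipped labels = 18 × 1 + 2 × 4 = 26.
Non-drop label index = 26478 + 26 = 26504; at 30 labels/s that is 00:14:43:14, i.e. DF 00:14:43;14.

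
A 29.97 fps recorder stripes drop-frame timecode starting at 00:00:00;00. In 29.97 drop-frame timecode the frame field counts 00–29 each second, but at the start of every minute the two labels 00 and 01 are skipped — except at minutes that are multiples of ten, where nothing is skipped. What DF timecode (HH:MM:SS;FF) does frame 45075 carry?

Ten DF minutes hold 17982 frames, so frame 45075 lies in block 2 (frames 35964–53945) with 9111 frames into that block.
The block's first minute is 1800 frames and the rest 1798 each; 9111 frames reaches minute 5, so 2 × 18 + 5 × 2 = 46 labels have been skipped so far.
Adding those back, label number 45075 + 46 = 45121 at 30 labels/s is 1504 s + 1 f = 0 h 25 min 4 s frame 1, i.e. 00:25:04;01.

00:25:04;01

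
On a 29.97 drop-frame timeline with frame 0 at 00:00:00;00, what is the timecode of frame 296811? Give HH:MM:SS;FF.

02:45:03;19

Each 10-minute DF block holds 10 × 60 × 30 − 9 × 2 = 17982 frames. 296811 ÷ 17982 → 16 full blocks, remainder 9099.
Within the partial block the first minute is 1800 frames and each further minute 1798, so 5 further minute boundaries passed. Total skipped labels = 18 × 16 + 2 × 5 = 298.
Non-drop label index = 296811 + 298 = 297109; at 30 labels/s that is 02:45:03:19, i.e. DF 02:45:03;19.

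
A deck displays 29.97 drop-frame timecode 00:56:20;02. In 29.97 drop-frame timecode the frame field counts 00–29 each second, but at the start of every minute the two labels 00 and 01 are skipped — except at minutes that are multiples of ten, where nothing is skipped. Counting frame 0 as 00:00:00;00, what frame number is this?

101300

Complete 10-minute blocks: 5, each 17982 frames → 89910.
Remaining 6 whole minutes in the current block: 1800 + 5 × 1798 = 10790 frames.
Within the current minute: 20 × 30 + 2 − 2 = 600 (labels ;00/;01 skipped at this minute). Total = 89910 + 10790 + 600 = 101300.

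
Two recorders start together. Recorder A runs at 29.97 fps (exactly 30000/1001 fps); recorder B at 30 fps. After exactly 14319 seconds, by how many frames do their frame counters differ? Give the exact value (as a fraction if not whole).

A emits 30000/1001 × 14319 = 429570000/1001 frames; B emits 30 × 14319 = 429570.
Difference = 429570/1001 frames (≈ 429.1409); B is ahead of A.

429570/1001 frames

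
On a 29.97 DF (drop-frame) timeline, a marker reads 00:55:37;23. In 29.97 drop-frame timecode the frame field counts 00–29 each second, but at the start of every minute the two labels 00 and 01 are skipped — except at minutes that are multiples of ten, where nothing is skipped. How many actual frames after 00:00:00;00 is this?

100033

Complete 10-minute blocks: 5, each 17982 frames → 89910.
Remaining 5 whole minutes in the current block: 1800 + 4 × 1798 = 8992 frames.
Within the current minute: 37 × 30 + 23 − 2 = 1131 (labels ;00/;01 skipped at this minute). Total = 89910 + 8992 + 1131 = 100033.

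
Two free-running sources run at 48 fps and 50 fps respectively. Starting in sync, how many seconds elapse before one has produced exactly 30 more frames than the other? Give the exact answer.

The gap grows by |50 − 48| = 2 frames per second.
Time for a 30-frame gap: 30 ÷ (2) = 15 s.

15 seconds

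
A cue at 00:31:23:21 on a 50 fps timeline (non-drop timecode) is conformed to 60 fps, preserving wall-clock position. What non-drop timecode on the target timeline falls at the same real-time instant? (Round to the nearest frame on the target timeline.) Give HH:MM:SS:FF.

Source frame index: (0×3600 + 31×60 + 23) × 50 + 21 = 94171.
Real time: 94171 / (50) = 94171/50 s.
Target frame: (94171/50) × (60) = 565026/5 ≈ 113005.200 → 113005.
At 60 labels/s: frame 113005 → 00:31:23:25.

00:31:23:25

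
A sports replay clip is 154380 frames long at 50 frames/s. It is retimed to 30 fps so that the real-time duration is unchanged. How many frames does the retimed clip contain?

92628 frames

Target frames = source frames × (target rate / source rate) = 154380 × (30)/(50) = 154380 × 3/5 = 92628.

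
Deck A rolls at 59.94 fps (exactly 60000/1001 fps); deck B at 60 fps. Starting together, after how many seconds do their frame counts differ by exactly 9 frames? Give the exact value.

150.15 seconds

The gap grows by |60 − 60000/1001| = 60/1001 frames per second.
Time for a 9-frame gap: 9 ÷ (60/1001) = 150.15 s.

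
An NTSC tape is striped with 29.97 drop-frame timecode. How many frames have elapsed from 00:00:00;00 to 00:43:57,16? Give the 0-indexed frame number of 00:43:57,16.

79048

As if non-drop at 30 labels/s: (0 × 3600 + 43 × 60 + 57) × 30 + 16 = 79126.
Minute boundaries passed: 43; those not divisible by 10: 43 − 4 = 39; dropped labels = 2 × 39 = 78.
Actual frame index = 79126 − 78 = 79048.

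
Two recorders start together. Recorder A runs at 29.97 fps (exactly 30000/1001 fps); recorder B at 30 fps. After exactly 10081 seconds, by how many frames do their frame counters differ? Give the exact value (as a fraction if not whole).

A emits 30000/1001 × 10081 = 302430000/1001 frames; B emits 30 × 10081 = 302430.
Difference = 302430/1001 frames (≈ 302.1279); B is ahead of A.

302430/1001 frames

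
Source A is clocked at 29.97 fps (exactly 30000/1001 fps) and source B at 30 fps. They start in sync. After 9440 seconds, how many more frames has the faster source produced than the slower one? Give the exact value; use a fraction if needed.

A emits 30000/1001 × 9440 = 283200000/1001 frames; B emits 30 × 9440 = 283200.
Difference = 283200/1001 frames (≈ 282.9171); B is ahead of A.

283200/1001 frames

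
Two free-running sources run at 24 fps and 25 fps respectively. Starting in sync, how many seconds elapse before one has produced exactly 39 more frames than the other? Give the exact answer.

39 seconds

The gap grows by |25 − 24| = 1 frame per second.
Time for a 39-frame gap: 39 ÷ (1) = 39 s.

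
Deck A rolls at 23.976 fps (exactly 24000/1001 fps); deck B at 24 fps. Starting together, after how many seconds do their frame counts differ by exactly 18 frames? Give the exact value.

750.75 seconds

The gap grows by |24 − 24000/1001| = 24/1001 frames per second.
Time for a 18-frame gap: 18 ÷ (24/1001) = 750.75 s.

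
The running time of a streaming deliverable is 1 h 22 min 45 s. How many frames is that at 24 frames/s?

1 h 22 min 45 s = 4965 s.
Frames = 4965 × 24 = 119160.

119160 frames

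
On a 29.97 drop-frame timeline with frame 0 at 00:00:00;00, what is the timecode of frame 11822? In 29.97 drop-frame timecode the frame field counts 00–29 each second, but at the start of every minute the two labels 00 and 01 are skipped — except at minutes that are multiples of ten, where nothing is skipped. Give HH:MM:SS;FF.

Ten DF minutes hold 17982 frames, so frame 11822 lies in block 0 (frames 0–17981) with 11822 frames into that block.
The block's first minute is 1800 frames and the rest 1798 each; 11822 frames reaches minute 6, so 0 × 18 + 6 × 2 = 12 labels have been skipped so far.
Adding those back, label number 11822 + 12 = 11834 at 30 labels/s is 394 s + 14 f = 0 h 6 min 34 s frame 14, i.e. 00:06:34;14.

00:06:34;14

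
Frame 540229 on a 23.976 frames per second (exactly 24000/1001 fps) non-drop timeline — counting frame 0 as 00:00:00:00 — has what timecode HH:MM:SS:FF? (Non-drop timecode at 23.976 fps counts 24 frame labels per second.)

06:15:09:13

540229 ÷ 24 = 22509 full seconds, remainder 13 frames.
22509 s = 6 h 15 min 9 s.
Timecode: 06:15:09:13.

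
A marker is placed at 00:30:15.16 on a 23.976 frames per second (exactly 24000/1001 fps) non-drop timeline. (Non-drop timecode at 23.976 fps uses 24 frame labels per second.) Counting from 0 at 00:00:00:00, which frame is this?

Total seconds to the label: (0 × 3600 + 30 × 60 + 15) = 1815.
Frame index = 1815 × 24 + 16 = 43576.

43576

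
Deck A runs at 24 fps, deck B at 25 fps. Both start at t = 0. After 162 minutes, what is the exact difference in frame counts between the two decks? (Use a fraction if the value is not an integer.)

9720 frames

162 min = 9720 s.
A emits 24 × 9720 = 233280 frames; B emits 25 × 9720 = 243000.
Difference = 9720 frames; B is ahead of A.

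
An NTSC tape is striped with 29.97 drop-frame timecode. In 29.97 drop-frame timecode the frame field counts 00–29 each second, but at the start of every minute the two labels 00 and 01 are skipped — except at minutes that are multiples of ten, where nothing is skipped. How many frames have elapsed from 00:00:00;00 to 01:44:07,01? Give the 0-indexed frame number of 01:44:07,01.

187223

As if non-drop at 30 labels/s: (1 × 3600 + 44 × 60 + 7) × 30 + 1 = 187411.
Minute boundaries passed: 104; those not divisible by 10: 104 − 10 = 94; dropped labels = 2 × 94 = 188.
Actual frame index = 187411 − 188 = 187223.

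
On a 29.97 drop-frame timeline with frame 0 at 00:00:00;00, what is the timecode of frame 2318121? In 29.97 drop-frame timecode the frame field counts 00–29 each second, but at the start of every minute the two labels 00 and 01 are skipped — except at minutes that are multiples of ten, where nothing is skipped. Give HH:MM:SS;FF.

21:29:08;03

Each 10-minute DF block holds 10 × 60 × 30 − 9 × 2 = 17982 frames. 2318121 ÷ 17982 → 128 full blocks, remainder 16425.
Within the partial block the first minute is 1800 frames and each further minute 1798, so 9 further minute boundaries passed. Total skipped labels = 18 × 128 + 2 × 9 = 2322.
Non-drop label index = 2318121 + 2322 = 2320443; at 30 labels/s that is 21:29:08:03, i.e. DF 21:29:08;03.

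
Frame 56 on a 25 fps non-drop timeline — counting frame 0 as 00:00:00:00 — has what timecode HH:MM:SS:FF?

56 ÷ 25 = 2 full seconds, remainder 6 frames.
2 s = 0 h 0 min 2 s.
Timecode: 00:00:02:06.

00:00:02:06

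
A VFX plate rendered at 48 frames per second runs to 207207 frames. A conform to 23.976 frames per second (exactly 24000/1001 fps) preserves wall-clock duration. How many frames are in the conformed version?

Target frames = source frames × (target rate / source rate) = 207207 × (24000/1001)/(48) = 207207 × 500/1001 = 103500.

103500 frames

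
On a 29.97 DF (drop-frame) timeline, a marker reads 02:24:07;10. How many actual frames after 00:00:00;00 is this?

259160

As if non-drop at 30 labels/s: (2 × 3600 + 24 × 60 + 7) × 30 + 10 = 259420.
Minute boundaries passed: 144; those not divisible by 10: 144 − 14 = 130; dropped labels = 2 × 130 = 260.
Actual frame index = 259420 − 260 = 259160.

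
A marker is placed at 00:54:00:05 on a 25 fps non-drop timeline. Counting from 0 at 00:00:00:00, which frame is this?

Total seconds to the label: (0 × 3600 + 54 × 60 + 0) = 3240.
Frame index = 3240 × 25 + 5 = 81005.

frame 81005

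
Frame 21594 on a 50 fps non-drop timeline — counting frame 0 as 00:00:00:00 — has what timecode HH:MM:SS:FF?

00:07:11:44

21594 ÷ 50 = 431 full seconds, remainder 44 frames.
431 s = 0 h 7 min 11 s.
Timecode: 00:07:11:44.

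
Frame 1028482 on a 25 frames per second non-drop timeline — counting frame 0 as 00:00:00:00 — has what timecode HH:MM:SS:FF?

11:25:39:07

1028482 ÷ 25 = 41139 full seconds, remainder 7 frames.
41139 s = 11 h 25 min 39 s.
Timecode: 11:25:39:07.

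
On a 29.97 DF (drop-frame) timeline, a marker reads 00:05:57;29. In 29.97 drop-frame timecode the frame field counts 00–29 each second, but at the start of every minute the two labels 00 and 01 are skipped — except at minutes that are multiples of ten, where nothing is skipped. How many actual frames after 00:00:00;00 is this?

10729

Complete 10-minute blocks: 0, each 17982 frames → 0.
Remaining 5 whole minutes in the current block: 1800 + 4 × 1798 = 8992 frames.
Within the current minute: 57 × 30 + 29 − 2 = 1737 (labels ;00/;01 skipped at this minute). Total = 0 + 8992 + 1737 = 10729.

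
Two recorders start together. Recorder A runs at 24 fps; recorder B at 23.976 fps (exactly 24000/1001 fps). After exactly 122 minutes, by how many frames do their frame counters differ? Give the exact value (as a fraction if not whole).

122 min = 7320 s.
A emits 24 × 7320 = 175680 frames; B emits 24000/1001 × 7320 = 175680000/1001.
Difference = 175680/1001 frames (≈ 175.5045); B is behind A.

175680/1001 frames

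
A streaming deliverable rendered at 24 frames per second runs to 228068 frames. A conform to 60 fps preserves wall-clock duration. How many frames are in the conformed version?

Frames at target rate = 228068 × (60) / (24) = 570170.

570170 frames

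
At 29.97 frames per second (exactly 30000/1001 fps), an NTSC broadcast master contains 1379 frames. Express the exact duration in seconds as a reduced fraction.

Running time = 1379 ÷ (30000/1001) = 1379 × 1001/30000 = 1380379/30000 s.

1380379/30000 seconds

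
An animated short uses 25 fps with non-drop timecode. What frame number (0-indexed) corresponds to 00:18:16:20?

Total seconds to the label: (0 × 3600 + 18 × 60 + 16) = 1096.
Frame index = 1096 × 25 + 20 = 27420.

27420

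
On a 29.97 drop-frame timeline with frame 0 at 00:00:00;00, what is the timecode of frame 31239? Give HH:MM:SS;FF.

Ten DF minutes hold 17982 frames, so frame 31239 lies in block 1 (frames 17982–35963) with 13257 frames into that block.
The block's first minute is 1800 frames and the rest 1798 each; 13257 frames reaches minute 7, so 1 × 18 + 7 × 2 = 32 labels have been skipped so far.
Adding those back, label number 31239 + 32 = 31271 at 30 labels/s is 1042 s + 11 f = 0 h 17 min 22 s frame 11, i.e. 00:17:22;11.

00:17:22;11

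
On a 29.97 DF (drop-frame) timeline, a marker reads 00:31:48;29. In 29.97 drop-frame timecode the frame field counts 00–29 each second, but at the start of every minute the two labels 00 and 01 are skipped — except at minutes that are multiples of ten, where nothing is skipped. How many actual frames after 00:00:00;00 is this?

57213

Complete 10-minute blocks: 3, each 17982 frames → 53946.
Remaining 1 whole minute in the current block: 1800 + 0 × 1798 = 1800 frames.
Within the current minute: 48 × 30 + 29 − 2 = 1467 (labels ;00/;01 skipped at this minute). Total = 53946 + 1800 + 1467 = 57213.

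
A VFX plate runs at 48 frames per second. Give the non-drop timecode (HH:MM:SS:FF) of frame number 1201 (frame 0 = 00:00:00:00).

1201 ÷ 48 = 25 full seconds, remainder 1 frame.
25 s = 0 h 0 min 25 s.
Timecode: 00:00:25:01.

00:00:25:01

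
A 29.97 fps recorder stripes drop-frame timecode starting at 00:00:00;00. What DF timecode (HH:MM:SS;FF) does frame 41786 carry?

Each 10-minute DF block holds 10 × 60 × 30 − 9 × 2 = 17982 frames. 41786 ÷ 17982 → 2 full blocks, remainder 5822.
Within the partial block the first minute is 1800 frames and each further minute 1798, so 3 further minute boundaries passed. Total skipped labels = 18 × 2 + 2 × 3 = 42.
Non-drop label index = 41786 + 42 = 41828; at 30 labels/s that is 00:23:14:08, i.e. DF 00:23:14;08.

00:23:14;08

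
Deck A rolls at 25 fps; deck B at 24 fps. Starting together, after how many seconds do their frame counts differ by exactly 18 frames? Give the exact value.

18 seconds

The gap grows by |24 − 25| = 1 frame per second.
Time for a 18-frame gap: 18 ÷ (1) = 18 s.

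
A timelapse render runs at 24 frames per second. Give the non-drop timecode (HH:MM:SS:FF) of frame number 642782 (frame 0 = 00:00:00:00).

07:26:22:14

642782 ÷ 24 = 26782 full seconds, remainder 14 frames.
26782 s = 7 h 26 min 22 s.
Timecode: 07:26:22:14.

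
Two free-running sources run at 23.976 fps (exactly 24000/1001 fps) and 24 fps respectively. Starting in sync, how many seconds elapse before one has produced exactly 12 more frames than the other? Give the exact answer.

500.5 seconds

The gap grows by |24 − 24000/1001| = 24/1001 frames per second.
Time for a 12-frame gap: 12 ÷ (24/1001) = 500.5 s.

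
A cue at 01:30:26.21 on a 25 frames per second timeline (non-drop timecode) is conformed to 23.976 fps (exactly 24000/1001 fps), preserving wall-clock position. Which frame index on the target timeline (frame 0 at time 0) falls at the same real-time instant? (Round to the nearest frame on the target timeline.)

Source frame index: (1×3600 + 30×60 + 26) × 25 + 21 = 135671.
Real time: 135671 / (25) = 135671/25 s.
Target frame: (135671/25) × (24000/1001) = 130244160/1001 ≈ 130114.046 → 130114.

frame 130114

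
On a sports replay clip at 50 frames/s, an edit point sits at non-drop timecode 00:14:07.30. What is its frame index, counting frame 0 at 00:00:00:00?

Total seconds to the label: (0 × 3600 + 14 × 60 + 7) = 847.
Frame index = 847 × 50 + 30 = 42380.

frame 42380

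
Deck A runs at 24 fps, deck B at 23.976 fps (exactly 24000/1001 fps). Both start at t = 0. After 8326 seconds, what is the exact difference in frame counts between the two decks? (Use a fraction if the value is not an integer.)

199824/1001 frames

A emits 24 × 8326 = 199824 frames; B emits 24000/1001 × 8326 = 199824000/1001.
Difference = 199824/1001 frames (≈ 199.6244); B is behind A.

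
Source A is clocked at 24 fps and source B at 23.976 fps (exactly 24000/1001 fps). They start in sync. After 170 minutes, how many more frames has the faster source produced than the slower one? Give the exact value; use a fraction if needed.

244800/1001 frames

170 min = 10200 s.
A emits 24 × 10200 = 244800 frames; B emits 24000/1001 × 10200 = 244800000/1001.
Difference = 244800/1001 frames (≈ 244.5554); B is behind A.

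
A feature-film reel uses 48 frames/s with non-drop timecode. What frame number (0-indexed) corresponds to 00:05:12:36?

Total seconds to the label: (0 × 3600 + 5 × 60 + 12) = 312.
Frame index = 312 × 48 + 36 = 15012.

frame 15012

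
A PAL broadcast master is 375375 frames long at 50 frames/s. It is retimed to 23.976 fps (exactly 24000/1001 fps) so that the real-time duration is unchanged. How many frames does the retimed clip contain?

Target frames = source frames × (target rate / source rate) = 375375 × (24000/1001)/(50) = 375375 × 480/1001 = 180000.

180000 frames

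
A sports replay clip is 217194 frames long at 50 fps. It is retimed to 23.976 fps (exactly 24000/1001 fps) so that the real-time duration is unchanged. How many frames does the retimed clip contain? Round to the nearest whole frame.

Frames at target rate = 217194 × (24000/1001) / (50) = 104253120/1001 ≈ 104148.971.
Nearest whole frame: 104149.

104149 frames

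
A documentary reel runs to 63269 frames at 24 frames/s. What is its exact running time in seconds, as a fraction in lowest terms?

63269/24 seconds

Running time = 63269 ÷ (24) = 63269 × 1/24 = 63269/24 s.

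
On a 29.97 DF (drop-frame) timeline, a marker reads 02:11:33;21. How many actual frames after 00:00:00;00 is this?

As if non-drop at 30 labels/s: (2 × 3600 + 11 × 60 + 33) × 30 + 21 = 236811.
Minute boundaries passed: 131; those not divisible by 10: 131 − 13 = 118; dropped labels = 2 × 118 = 236.
Actual frame index = 236811 − 236 = 236575.

236575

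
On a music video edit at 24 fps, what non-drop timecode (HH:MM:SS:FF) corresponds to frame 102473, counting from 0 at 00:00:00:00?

102473 ÷ 24 = 4269 full seconds, remainder 17 frames.
4269 s = 1 h 11 min 9 s.
Timecode: 01:11:09:17.

01:11:09:17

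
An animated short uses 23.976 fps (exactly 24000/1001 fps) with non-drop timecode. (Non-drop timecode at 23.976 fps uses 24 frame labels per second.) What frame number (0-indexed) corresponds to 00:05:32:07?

Total seconds to the label: (0 × 3600 + 5 × 60 + 32) = 332.
Frame index = 332 × 24 + 7 = 7975.

frame 7975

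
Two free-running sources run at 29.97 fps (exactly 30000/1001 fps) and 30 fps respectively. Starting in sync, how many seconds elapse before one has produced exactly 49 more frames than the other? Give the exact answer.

49049/30 seconds

The gap grows by |30 − 30000/1001| = 30/1001 frames per second.
Time for a 49-frame gap: 49 ÷ (30/1001) = 49049/30 s.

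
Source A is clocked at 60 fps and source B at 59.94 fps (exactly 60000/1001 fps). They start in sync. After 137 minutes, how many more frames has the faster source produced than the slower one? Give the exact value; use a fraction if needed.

493200/1001 frames

137 min = 8220 s.
A emits 60 × 8220 = 493200 frames; B emits 60000/1001 × 8220 = 493200000/1001.
Difference = 493200/1001 frames (≈ 492.7073); B is behind A.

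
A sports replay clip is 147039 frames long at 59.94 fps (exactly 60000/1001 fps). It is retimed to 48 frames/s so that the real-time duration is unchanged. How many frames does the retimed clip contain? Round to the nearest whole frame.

Frames at target rate = 147039 × (48) / (60000/1001) = 147186039/1250 ≈ 117748.831.
Nearest whole frame: 117749.

117749 frames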